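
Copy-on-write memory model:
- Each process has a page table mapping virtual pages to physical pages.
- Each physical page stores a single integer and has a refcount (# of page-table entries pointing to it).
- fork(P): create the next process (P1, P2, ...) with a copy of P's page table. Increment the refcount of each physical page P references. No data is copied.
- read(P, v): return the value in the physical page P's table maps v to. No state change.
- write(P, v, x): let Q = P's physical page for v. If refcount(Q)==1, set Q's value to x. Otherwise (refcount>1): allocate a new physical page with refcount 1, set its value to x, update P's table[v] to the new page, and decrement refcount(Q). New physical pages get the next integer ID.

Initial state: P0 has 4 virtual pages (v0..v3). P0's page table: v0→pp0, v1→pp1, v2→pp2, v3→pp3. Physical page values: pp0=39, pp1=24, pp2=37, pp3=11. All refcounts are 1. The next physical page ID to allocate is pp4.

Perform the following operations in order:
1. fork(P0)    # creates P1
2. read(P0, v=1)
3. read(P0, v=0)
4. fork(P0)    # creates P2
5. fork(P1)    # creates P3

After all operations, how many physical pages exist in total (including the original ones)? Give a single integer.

Op 1: fork(P0) -> P1. 4 ppages; refcounts: pp0:2 pp1:2 pp2:2 pp3:2
Op 2: read(P0, v1) -> 24. No state change.
Op 3: read(P0, v0) -> 39. No state change.
Op 4: fork(P0) -> P2. 4 ppages; refcounts: pp0:3 pp1:3 pp2:3 pp3:3
Op 5: fork(P1) -> P3. 4 ppages; refcounts: pp0:4 pp1:4 pp2:4 pp3:4

Answer: 4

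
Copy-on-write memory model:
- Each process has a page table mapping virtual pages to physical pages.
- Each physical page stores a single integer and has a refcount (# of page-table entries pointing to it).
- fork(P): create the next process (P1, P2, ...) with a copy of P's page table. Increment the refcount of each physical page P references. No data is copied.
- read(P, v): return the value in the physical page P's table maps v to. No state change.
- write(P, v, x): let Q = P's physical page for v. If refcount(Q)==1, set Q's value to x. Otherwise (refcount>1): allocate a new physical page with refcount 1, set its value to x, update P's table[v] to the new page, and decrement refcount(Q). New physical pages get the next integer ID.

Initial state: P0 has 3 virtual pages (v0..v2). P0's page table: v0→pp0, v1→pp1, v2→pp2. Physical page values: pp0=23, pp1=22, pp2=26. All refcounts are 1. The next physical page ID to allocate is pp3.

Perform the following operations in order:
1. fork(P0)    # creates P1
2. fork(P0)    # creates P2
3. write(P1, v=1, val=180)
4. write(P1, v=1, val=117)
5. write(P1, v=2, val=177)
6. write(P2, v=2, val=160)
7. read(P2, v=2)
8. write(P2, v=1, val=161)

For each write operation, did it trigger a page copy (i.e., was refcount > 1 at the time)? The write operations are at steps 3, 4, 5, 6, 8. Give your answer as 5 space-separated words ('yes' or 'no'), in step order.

Op 1: fork(P0) -> P1. 3 ppages; refcounts: pp0:2 pp1:2 pp2:2
Op 2: fork(P0) -> P2. 3 ppages; refcounts: pp0:3 pp1:3 pp2:3
Op 3: write(P1, v1, 180). refcount(pp1)=3>1 -> COPY to pp3. 4 ppages; refcounts: pp0:3 pp1:2 pp2:3 pp3:1
Op 4: write(P1, v1, 117). refcount(pp3)=1 -> write in place. 4 ppages; refcounts: pp0:3 pp1:2 pp2:3 pp3:1
Op 5: write(P1, v2, 177). refcount(pp2)=3>1 -> COPY to pp4. 5 ppages; refcounts: pp0:3 pp1:2 pp2:2 pp3:1 pp4:1
Op 6: write(P2, v2, 160). refcount(pp2)=2>1 -> COPY to pp5. 6 ppages; refcounts: pp0:3 pp1:2 pp2:1 pp3:1 pp4:1 pp5:1
Op 7: read(P2, v2) -> 160. No state change.
Op 8: write(P2, v1, 161). refcount(pp1)=2>1 -> COPY to pp6. 7 ppages; refcounts: pp0:3 pp1:1 pp2:1 pp3:1 pp4:1 pp5:1 pp6:1

yes no yes yes yes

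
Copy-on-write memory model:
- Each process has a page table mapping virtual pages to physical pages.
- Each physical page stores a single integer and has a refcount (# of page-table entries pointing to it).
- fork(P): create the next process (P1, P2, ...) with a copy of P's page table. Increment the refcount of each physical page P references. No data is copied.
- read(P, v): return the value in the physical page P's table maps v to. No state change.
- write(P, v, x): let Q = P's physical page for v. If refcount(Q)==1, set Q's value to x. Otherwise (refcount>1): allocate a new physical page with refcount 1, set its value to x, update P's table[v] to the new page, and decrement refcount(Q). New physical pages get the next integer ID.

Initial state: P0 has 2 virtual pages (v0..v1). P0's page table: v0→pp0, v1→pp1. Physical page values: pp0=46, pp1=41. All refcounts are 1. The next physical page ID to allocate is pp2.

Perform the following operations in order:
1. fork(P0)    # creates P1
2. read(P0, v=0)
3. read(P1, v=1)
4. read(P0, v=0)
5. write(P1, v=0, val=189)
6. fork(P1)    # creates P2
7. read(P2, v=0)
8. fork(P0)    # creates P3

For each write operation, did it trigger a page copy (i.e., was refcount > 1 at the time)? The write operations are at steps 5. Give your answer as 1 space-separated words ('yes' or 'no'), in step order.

Op 1: fork(P0) -> P1. 2 ppages; refcounts: pp0:2 pp1:2
Op 2: read(P0, v0) -> 46. No state change.
Op 3: read(P1, v1) -> 41. No state change.
Op 4: read(P0, v0) -> 46. No state change.
Op 5: write(P1, v0, 189). refcount(pp0)=2>1 -> COPY to pp2. 3 ppages; refcounts: pp0:1 pp1:2 pp2:1
Op 6: fork(P1) -> P2. 3 ppages; refcounts: pp0:1 pp1:3 pp2:2
Op 7: read(P2, v0) -> 189. No state change.
Op 8: fork(P0) -> P3. 3 ppages; refcounts: pp0:2 pp1:4 pp2:2

yes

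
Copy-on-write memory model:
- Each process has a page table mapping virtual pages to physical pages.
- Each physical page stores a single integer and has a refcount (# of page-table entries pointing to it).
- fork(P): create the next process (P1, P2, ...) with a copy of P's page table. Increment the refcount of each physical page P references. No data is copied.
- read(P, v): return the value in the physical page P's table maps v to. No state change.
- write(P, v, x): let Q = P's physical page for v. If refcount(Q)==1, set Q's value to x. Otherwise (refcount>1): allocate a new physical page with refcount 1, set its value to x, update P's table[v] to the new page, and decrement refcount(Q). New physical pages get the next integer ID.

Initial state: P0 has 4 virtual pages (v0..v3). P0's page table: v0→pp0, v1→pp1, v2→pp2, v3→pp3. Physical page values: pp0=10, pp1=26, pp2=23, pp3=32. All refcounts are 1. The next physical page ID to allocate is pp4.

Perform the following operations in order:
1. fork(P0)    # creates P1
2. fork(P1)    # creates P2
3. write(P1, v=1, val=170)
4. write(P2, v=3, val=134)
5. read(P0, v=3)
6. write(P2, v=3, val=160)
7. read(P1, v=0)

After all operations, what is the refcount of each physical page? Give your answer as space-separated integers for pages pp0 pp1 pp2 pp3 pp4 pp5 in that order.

Answer: 3 2 3 2 1 1

Derivation:
Op 1: fork(P0) -> P1. 4 ppages; refcounts: pp0:2 pp1:2 pp2:2 pp3:2
Op 2: fork(P1) -> P2. 4 ppages; refcounts: pp0:3 pp1:3 pp2:3 pp3:3
Op 3: write(P1, v1, 170). refcount(pp1)=3>1 -> COPY to pp4. 5 ppages; refcounts: pp0:3 pp1:2 pp2:3 pp3:3 pp4:1
Op 4: write(P2, v3, 134). refcount(pp3)=3>1 -> COPY to pp5. 6 ppages; refcounts: pp0:3 pp1:2 pp2:3 pp3:2 pp4:1 pp5:1
Op 5: read(P0, v3) -> 32. No state change.
Op 6: write(P2, v3, 160). refcount(pp5)=1 -> write in place. 6 ppages; refcounts: pp0:3 pp1:2 pp2:3 pp3:2 pp4:1 pp5:1
Op 7: read(P1, v0) -> 10. No state change.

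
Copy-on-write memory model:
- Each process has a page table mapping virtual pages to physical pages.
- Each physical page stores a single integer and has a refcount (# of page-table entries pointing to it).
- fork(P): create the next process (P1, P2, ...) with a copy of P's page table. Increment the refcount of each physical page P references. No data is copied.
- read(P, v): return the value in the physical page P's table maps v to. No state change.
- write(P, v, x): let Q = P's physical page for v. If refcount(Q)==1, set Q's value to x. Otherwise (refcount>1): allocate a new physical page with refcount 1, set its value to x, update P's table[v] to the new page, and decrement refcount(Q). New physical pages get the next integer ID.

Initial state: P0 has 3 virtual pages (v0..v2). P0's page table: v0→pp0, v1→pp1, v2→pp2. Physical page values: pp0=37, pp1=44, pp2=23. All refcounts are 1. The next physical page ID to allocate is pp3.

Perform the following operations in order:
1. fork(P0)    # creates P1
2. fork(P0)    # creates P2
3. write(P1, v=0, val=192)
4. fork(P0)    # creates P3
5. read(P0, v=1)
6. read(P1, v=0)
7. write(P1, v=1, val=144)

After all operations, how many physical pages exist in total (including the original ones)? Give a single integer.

Answer: 5

Derivation:
Op 1: fork(P0) -> P1. 3 ppages; refcounts: pp0:2 pp1:2 pp2:2
Op 2: fork(P0) -> P2. 3 ppages; refcounts: pp0:3 pp1:3 pp2:3
Op 3: write(P1, v0, 192). refcount(pp0)=3>1 -> COPY to pp3. 4 ppages; refcounts: pp0:2 pp1:3 pp2:3 pp3:1
Op 4: fork(P0) -> P3. 4 ppages; refcounts: pp0:3 pp1:4 pp2:4 pp3:1
Op 5: read(P0, v1) -> 44. No state change.
Op 6: read(P1, v0) -> 192. No state change.
Op 7: write(P1, v1, 144). refcount(pp1)=4>1 -> COPY to pp4. 5 ppages; refcounts: pp0:3 pp1:3 pp2:4 pp3:1 pp4:1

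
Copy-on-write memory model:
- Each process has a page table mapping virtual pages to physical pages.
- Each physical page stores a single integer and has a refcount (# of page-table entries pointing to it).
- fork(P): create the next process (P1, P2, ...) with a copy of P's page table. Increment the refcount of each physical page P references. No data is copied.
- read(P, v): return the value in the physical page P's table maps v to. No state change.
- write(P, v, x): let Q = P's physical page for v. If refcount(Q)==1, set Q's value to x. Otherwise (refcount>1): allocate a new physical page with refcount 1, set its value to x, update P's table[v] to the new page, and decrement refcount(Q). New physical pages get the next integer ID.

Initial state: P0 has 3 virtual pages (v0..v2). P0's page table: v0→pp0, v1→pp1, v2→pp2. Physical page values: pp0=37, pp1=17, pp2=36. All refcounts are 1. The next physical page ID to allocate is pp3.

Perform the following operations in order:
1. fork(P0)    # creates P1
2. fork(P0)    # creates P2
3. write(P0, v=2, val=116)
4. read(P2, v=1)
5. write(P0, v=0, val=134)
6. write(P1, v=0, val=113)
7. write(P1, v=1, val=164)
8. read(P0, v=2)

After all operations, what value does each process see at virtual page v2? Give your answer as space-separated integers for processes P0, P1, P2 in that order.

Answer: 116 36 36

Derivation:
Op 1: fork(P0) -> P1. 3 ppages; refcounts: pp0:2 pp1:2 pp2:2
Op 2: fork(P0) -> P2. 3 ppages; refcounts: pp0:3 pp1:3 pp2:3
Op 3: write(P0, v2, 116). refcount(pp2)=3>1 -> COPY to pp3. 4 ppages; refcounts: pp0:3 pp1:3 pp2:2 pp3:1
Op 4: read(P2, v1) -> 17. No state change.
Op 5: write(P0, v0, 134). refcount(pp0)=3>1 -> COPY to pp4. 5 ppages; refcounts: pp0:2 pp1:3 pp2:2 pp3:1 pp4:1
Op 6: write(P1, v0, 113). refcount(pp0)=2>1 -> COPY to pp5. 6 ppages; refcounts: pp0:1 pp1:3 pp2:2 pp3:1 pp4:1 pp5:1
Op 7: write(P1, v1, 164). refcount(pp1)=3>1 -> COPY to pp6. 7 ppages; refcounts: pp0:1 pp1:2 pp2:2 pp3:1 pp4:1 pp5:1 pp6:1
Op 8: read(P0, v2) -> 116. No state change.
P0: v2 -> pp3 = 116
P1: v2 -> pp2 = 36
P2: v2 -> pp2 = 36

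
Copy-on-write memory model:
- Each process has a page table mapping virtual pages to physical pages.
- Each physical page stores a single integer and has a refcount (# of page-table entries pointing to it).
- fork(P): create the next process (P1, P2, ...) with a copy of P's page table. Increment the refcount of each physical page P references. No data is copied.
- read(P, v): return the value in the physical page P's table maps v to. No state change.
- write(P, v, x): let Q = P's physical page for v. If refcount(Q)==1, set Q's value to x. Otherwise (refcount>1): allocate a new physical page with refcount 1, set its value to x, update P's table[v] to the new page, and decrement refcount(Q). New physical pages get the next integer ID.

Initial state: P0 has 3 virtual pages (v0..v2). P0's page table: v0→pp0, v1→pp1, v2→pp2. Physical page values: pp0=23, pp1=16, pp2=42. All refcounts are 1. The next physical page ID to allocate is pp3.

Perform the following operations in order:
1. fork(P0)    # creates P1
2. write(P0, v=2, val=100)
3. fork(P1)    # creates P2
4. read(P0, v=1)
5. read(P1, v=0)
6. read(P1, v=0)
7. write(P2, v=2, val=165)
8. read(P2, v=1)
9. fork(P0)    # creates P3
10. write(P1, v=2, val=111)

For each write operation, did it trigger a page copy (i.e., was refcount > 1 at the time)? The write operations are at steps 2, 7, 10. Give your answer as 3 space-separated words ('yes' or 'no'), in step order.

Op 1: fork(P0) -> P1. 3 ppages; refcounts: pp0:2 pp1:2 pp2:2
Op 2: write(P0, v2, 100). refcount(pp2)=2>1 -> COPY to pp3. 4 ppages; refcounts: pp0:2 pp1:2 pp2:1 pp3:1
Op 3: fork(P1) -> P2. 4 ppages; refcounts: pp0:3 pp1:3 pp2:2 pp3:1
Op 4: read(P0, v1) -> 16. No state change.
Op 5: read(P1, v0) -> 23. No state change.
Op 6: read(P1, v0) -> 23. No state change.
Op 7: write(P2, v2, 165). refcount(pp2)=2>1 -> COPY to pp4. 5 ppages; refcounts: pp0:3 pp1:3 pp2:1 pp3:1 pp4:1
Op 8: read(P2, v1) -> 16. No state change.
Op 9: fork(P0) -> P3. 5 ppages; refcounts: pp0:4 pp1:4 pp2:1 pp3:2 pp4:1
Op 10: write(P1, v2, 111). refcount(pp2)=1 -> write in place. 5 ppages; refcounts: pp0:4 pp1:4 pp2:1 pp3:2 pp4:1

yes yes no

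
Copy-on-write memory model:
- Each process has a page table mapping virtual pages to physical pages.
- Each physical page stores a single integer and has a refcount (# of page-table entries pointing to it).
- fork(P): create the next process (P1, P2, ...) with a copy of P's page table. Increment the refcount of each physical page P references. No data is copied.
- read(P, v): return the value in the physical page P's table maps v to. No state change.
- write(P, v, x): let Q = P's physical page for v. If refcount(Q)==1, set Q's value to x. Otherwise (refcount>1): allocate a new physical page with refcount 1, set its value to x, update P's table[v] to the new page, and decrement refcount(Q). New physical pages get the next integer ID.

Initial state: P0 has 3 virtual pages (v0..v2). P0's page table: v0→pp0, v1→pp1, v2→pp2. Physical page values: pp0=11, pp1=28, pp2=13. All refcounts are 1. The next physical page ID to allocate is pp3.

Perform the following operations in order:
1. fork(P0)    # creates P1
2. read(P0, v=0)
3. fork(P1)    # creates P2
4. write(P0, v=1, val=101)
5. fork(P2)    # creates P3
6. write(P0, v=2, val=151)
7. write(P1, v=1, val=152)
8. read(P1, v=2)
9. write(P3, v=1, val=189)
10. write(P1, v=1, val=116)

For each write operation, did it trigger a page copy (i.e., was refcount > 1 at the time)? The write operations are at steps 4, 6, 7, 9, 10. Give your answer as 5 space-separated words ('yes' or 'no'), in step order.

Op 1: fork(P0) -> P1. 3 ppages; refcounts: pp0:2 pp1:2 pp2:2
Op 2: read(P0, v0) -> 11. No state change.
Op 3: fork(P1) -> P2. 3 ppages; refcounts: pp0:3 pp1:3 pp2:3
Op 4: write(P0, v1, 101). refcount(pp1)=3>1 -> COPY to pp3. 4 ppages; refcounts: pp0:3 pp1:2 pp2:3 pp3:1
Op 5: fork(P2) -> P3. 4 ppages; refcounts: pp0:4 pp1:3 pp2:4 pp3:1
Op 6: write(P0, v2, 151). refcount(pp2)=4>1 -> COPY to pp4. 5 ppages; refcounts: pp0:4 pp1:3 pp2:3 pp3:1 pp4:1
Op 7: write(P1, v1, 152). refcount(pp1)=3>1 -> COPY to pp5. 6 ppages; refcounts: pp0:4 pp1:2 pp2:3 pp3:1 pp4:1 pp5:1
Op 8: read(P1, v2) -> 13. No state change.
Op 9: write(P3, v1, 189). refcount(pp1)=2>1 -> COPY to pp6. 7 ppages; refcounts: pp0:4 pp1:1 pp2:3 pp3:1 pp4:1 pp5:1 pp6:1
Op 10: write(P1, v1, 116). refcount(pp5)=1 -> write in place. 7 ppages; refcounts: pp0:4 pp1:1 pp2:3 pp3:1 pp4:1 pp5:1 pp6:1

yes yes yes yes no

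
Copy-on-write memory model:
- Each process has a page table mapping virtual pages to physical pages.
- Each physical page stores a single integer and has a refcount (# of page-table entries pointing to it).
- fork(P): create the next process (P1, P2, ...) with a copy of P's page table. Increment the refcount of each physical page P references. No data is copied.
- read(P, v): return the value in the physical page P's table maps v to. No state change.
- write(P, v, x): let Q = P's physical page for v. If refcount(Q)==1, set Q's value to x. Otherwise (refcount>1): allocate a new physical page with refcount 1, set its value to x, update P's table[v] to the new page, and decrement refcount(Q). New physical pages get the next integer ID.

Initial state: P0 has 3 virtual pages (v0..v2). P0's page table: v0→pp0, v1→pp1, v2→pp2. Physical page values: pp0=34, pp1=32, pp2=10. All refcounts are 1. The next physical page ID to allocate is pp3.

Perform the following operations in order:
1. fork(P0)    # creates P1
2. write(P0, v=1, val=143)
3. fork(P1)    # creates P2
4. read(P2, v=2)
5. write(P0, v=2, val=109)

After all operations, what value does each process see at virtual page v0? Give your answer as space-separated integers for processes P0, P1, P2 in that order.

Answer: 34 34 34

Derivation:
Op 1: fork(P0) -> P1. 3 ppages; refcounts: pp0:2 pp1:2 pp2:2
Op 2: write(P0, v1, 143). refcount(pp1)=2>1 -> COPY to pp3. 4 ppages; refcounts: pp0:2 pp1:1 pp2:2 pp3:1
Op 3: fork(P1) -> P2. 4 ppages; refcounts: pp0:3 pp1:2 pp2:3 pp3:1
Op 4: read(P2, v2) -> 10. No state change.
Op 5: write(P0, v2, 109). refcount(pp2)=3>1 -> COPY to pp4. 5 ppages; refcounts: pp0:3 pp1:2 pp2:2 pp3:1 pp4:1
P0: v0 -> pp0 = 34
P1: v0 -> pp0 = 34
P2: v0 -> pp0 = 34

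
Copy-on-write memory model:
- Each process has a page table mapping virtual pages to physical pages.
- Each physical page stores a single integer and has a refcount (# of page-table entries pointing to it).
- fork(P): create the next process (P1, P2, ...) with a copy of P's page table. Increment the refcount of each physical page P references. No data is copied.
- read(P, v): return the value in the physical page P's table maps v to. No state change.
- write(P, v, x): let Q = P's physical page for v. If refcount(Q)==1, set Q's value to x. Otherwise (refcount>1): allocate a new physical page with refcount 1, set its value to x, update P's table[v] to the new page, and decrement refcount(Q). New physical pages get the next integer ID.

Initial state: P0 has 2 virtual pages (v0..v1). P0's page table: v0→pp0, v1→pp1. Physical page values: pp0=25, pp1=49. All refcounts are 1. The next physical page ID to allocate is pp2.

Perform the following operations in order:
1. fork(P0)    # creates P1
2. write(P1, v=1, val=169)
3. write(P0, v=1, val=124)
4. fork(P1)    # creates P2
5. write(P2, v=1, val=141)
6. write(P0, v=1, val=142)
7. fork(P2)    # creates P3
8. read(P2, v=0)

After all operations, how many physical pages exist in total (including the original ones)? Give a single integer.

Answer: 4

Derivation:
Op 1: fork(P0) -> P1. 2 ppages; refcounts: pp0:2 pp1:2
Op 2: write(P1, v1, 169). refcount(pp1)=2>1 -> COPY to pp2. 3 ppages; refcounts: pp0:2 pp1:1 pp2:1
Op 3: write(P0, v1, 124). refcount(pp1)=1 -> write in place. 3 ppages; refcounts: pp0:2 pp1:1 pp2:1
Op 4: fork(P1) -> P2. 3 ppages; refcounts: pp0:3 pp1:1 pp2:2
Op 5: write(P2, v1, 141). refcount(pp2)=2>1 -> COPY to pp3. 4 ppages; refcounts: pp0:3 pp1:1 pp2:1 pp3:1
Op 6: write(P0, v1, 142). refcount(pp1)=1 -> write in place. 4 ppages; refcounts: pp0:3 pp1:1 pp2:1 pp3:1
Op 7: fork(P2) -> P3. 4 ppages; refcounts: pp0:4 pp1:1 pp2:1 pp3:2
Op 8: read(P2, v0) -> 25. No state change.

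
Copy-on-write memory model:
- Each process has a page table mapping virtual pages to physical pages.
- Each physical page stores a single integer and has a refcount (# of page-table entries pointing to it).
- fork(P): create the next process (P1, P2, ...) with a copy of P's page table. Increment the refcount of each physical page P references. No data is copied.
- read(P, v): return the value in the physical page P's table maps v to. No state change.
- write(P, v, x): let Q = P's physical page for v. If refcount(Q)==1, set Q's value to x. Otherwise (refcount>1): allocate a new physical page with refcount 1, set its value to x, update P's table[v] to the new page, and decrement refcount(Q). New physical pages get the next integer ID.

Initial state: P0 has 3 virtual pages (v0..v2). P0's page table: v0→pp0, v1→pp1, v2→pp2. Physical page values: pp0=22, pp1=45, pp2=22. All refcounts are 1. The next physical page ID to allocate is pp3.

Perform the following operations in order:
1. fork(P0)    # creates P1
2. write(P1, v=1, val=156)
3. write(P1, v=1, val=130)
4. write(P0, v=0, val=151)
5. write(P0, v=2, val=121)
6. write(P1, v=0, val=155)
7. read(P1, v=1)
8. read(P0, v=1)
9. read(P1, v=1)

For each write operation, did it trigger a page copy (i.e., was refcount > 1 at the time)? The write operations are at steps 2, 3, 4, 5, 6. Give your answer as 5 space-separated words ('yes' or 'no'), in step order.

Op 1: fork(P0) -> P1. 3 ppages; refcounts: pp0:2 pp1:2 pp2:2
Op 2: write(P1, v1, 156). refcount(pp1)=2>1 -> COPY to pp3. 4 ppages; refcounts: pp0:2 pp1:1 pp2:2 pp3:1
Op 3: write(P1, v1, 130). refcount(pp3)=1 -> write in place. 4 ppages; refcounts: pp0:2 pp1:1 pp2:2 pp3:1
Op 4: write(P0, v0, 151). refcount(pp0)=2>1 -> COPY to pp4. 5 ppages; refcounts: pp0:1 pp1:1 pp2:2 pp3:1 pp4:1
Op 5: write(P0, v2, 121). refcount(pp2)=2>1 -> COPY to pp5. 6 ppages; refcounts: pp0:1 pp1:1 pp2:1 pp3:1 pp4:1 pp5:1
Op 6: write(P1, v0, 155). refcount(pp0)=1 -> write in place. 6 ppages; refcounts: pp0:1 pp1:1 pp2:1 pp3:1 pp4:1 pp5:1
Op 7: read(P1, v1) -> 130. No state change.
Op 8: read(P0, v1) -> 45. No state change.
Op 9: read(P1, v1) -> 130. No state change.

yes no yes yes no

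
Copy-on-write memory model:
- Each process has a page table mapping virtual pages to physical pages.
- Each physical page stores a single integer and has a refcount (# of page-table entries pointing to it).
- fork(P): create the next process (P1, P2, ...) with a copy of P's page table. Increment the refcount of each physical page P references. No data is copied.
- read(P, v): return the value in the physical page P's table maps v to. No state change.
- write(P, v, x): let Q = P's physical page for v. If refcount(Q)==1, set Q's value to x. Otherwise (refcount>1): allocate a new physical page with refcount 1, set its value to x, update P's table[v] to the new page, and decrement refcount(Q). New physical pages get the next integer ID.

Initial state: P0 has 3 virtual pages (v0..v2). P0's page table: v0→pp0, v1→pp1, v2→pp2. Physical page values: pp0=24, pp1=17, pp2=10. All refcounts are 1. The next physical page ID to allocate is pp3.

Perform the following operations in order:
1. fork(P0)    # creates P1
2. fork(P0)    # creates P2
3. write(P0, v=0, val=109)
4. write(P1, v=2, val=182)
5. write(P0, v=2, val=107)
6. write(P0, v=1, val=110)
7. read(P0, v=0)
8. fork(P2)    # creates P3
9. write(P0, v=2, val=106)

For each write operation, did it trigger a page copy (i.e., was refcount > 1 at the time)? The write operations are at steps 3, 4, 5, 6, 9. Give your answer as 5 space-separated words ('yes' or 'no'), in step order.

Op 1: fork(P0) -> P1. 3 ppages; refcounts: pp0:2 pp1:2 pp2:2
Op 2: fork(P0) -> P2. 3 ppages; refcounts: pp0:3 pp1:3 pp2:3
Op 3: write(P0, v0, 109). refcount(pp0)=3>1 -> COPY to pp3. 4 ppages; refcounts: pp0:2 pp1:3 pp2:3 pp3:1
Op 4: write(P1, v2, 182). refcount(pp2)=3>1 -> COPY to pp4. 5 ppages; refcounts: pp0:2 pp1:3 pp2:2 pp3:1 pp4:1
Op 5: write(P0, v2, 107). refcount(pp2)=2>1 -> COPY to pp5. 6 ppages; refcounts: pp0:2 pp1:3 pp2:1 pp3:1 pp4:1 pp5:1
Op 6: write(P0, v1, 110). refcount(pp1)=3>1 -> COPY to pp6. 7 ppages; refcounts: pp0:2 pp1:2 pp2:1 pp3:1 pp4:1 pp5:1 pp6:1
Op 7: read(P0, v0) -> 109. No state change.
Op 8: fork(P2) -> P3. 7 ppages; refcounts: pp0:3 pp1:3 pp2:2 pp3:1 pp4:1 pp5:1 pp6:1
Op 9: write(P0, v2, 106). refcount(pp5)=1 -> write in place. 7 ppages; refcounts: pp0:3 pp1:3 pp2:2 pp3:1 pp4:1 pp5:1 pp6:1

yes yes yes yes no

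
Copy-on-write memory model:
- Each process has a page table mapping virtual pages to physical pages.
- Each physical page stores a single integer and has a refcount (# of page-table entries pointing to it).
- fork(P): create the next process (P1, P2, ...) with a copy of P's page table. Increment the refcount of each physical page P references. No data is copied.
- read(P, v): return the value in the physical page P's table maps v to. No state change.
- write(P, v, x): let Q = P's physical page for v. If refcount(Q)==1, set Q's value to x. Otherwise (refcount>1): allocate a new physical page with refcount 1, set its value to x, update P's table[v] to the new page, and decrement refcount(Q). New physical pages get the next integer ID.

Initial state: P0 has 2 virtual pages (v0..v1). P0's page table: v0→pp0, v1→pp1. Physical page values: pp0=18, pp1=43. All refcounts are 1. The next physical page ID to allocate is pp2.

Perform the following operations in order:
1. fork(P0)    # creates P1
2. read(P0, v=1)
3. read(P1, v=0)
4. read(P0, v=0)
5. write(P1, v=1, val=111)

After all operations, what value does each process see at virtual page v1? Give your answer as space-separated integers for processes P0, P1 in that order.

Op 1: fork(P0) -> P1. 2 ppages; refcounts: pp0:2 pp1:2
Op 2: read(P0, v1) -> 43. No state change.
Op 3: read(P1, v0) -> 18. No state change.
Op 4: read(P0, v0) -> 18. No state change.
Op 5: write(P1, v1, 111). refcount(pp1)=2>1 -> COPY to pp2. 3 ppages; refcounts: pp0:2 pp1:1 pp2:1
P0: v1 -> pp1 = 43
P1: v1 -> pp2 = 111

Answer: 43 111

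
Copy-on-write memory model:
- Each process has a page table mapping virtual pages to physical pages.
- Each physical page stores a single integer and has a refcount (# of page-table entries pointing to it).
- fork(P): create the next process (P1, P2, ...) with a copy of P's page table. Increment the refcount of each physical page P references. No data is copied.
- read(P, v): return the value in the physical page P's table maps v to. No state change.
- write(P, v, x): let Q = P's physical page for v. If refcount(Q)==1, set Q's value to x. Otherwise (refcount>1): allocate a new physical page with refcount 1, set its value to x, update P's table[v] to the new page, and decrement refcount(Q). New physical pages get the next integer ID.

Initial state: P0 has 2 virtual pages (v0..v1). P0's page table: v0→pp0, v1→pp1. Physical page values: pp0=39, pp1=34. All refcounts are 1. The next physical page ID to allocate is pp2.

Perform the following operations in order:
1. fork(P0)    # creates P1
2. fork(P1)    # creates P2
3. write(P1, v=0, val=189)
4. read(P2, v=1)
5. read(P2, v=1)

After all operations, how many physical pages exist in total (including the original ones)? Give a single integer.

Op 1: fork(P0) -> P1. 2 ppages; refcounts: pp0:2 pp1:2
Op 2: fork(P1) -> P2. 2 ppages; refcounts: pp0:3 pp1:3
Op 3: write(P1, v0, 189). refcount(pp0)=3>1 -> COPY to pp2. 3 ppages; refcounts: pp0:2 pp1:3 pp2:1
Op 4: read(P2, v1) -> 34. No state change.
Op 5: read(P2, v1) -> 34. No state change.

Answer: 3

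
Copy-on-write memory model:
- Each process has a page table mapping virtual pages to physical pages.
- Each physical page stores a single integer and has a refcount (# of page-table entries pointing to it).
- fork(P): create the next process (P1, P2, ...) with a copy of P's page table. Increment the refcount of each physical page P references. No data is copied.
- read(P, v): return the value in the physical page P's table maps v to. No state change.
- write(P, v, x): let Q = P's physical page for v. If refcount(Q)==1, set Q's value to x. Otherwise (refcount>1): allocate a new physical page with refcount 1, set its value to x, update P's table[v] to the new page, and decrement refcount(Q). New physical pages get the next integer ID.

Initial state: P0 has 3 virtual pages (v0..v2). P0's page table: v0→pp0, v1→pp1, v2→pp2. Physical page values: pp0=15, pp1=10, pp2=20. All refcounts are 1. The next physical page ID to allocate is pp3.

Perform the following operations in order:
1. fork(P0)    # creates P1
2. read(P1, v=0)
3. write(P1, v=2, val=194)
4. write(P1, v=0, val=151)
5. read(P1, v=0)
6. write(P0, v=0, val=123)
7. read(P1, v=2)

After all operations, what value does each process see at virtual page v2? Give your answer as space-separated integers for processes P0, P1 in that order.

Op 1: fork(P0) -> P1. 3 ppages; refcounts: pp0:2 pp1:2 pp2:2
Op 2: read(P1, v0) -> 15. No state change.
Op 3: write(P1, v2, 194). refcount(pp2)=2>1 -> COPY to pp3. 4 ppages; refcounts: pp0:2 pp1:2 pp2:1 pp3:1
Op 4: write(P1, v0, 151). refcount(pp0)=2>1 -> COPY to pp4. 5 ppages; refcounts: pp0:1 pp1:2 pp2:1 pp3:1 pp4:1
Op 5: read(P1, v0) -> 151. No state change.
Op 6: write(P0, v0, 123). refcount(pp0)=1 -> write in place. 5 ppages; refcounts: pp0:1 pp1:2 pp2:1 pp3:1 pp4:1
Op 7: read(P1, v2) -> 194. No state change.
P0: v2 -> pp2 = 20
P1: v2 -> pp3 = 194

Answer: 20 194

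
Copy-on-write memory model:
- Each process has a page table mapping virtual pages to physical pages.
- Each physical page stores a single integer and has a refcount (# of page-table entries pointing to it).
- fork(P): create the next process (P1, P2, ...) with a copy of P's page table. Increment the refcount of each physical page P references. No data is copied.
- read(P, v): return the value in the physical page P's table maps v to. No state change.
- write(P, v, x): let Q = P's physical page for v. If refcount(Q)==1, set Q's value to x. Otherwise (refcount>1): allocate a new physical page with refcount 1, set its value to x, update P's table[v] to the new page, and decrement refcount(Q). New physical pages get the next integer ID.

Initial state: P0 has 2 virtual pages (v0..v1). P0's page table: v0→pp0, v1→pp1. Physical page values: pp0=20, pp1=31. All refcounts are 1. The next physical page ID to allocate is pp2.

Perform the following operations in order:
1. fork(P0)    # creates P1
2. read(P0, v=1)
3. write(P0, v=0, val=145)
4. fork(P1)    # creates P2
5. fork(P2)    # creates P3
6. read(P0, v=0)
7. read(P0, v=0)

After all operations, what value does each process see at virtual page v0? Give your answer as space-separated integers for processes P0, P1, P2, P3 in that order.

Answer: 145 20 20 20

Derivation:
Op 1: fork(P0) -> P1. 2 ppages; refcounts: pp0:2 pp1:2
Op 2: read(P0, v1) -> 31. No state change.
Op 3: write(P0, v0, 145). refcount(pp0)=2>1 -> COPY to pp2. 3 ppages; refcounts: pp0:1 pp1:2 pp2:1
Op 4: fork(P1) -> P2. 3 ppages; refcounts: pp0:2 pp1:3 pp2:1
Op 5: fork(P2) -> P3. 3 ppages; refcounts: pp0:3 pp1:4 pp2:1
Op 6: read(P0, v0) -> 145. No state change.
Op 7: read(P0, v0) -> 145. No state change.
P0: v0 -> pp2 = 145
P1: v0 -> pp0 = 20
P2: v0 -> pp0 = 20
P3: v0 -> pp0 = 20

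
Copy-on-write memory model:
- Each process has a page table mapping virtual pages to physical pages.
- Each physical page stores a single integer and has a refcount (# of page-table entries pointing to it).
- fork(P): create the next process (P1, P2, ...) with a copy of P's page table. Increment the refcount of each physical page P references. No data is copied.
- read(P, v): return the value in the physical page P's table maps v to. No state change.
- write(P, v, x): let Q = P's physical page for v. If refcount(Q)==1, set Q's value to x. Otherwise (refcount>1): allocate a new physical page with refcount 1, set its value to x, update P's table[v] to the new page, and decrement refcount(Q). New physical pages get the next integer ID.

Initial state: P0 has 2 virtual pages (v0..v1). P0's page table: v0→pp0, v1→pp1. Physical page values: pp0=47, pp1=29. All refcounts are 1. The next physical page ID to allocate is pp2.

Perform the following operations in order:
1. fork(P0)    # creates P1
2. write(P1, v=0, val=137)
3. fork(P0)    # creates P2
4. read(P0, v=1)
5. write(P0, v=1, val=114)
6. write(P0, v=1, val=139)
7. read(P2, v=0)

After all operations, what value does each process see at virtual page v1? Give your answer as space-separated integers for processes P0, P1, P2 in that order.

Answer: 139 29 29

Derivation:
Op 1: fork(P0) -> P1. 2 ppages; refcounts: pp0:2 pp1:2
Op 2: write(P1, v0, 137). refcount(pp0)=2>1 -> COPY to pp2. 3 ppages; refcounts: pp0:1 pp1:2 pp2:1
Op 3: fork(P0) -> P2. 3 ppages; refcounts: pp0:2 pp1:3 pp2:1
Op 4: read(P0, v1) -> 29. No state change.
Op 5: write(P0, v1, 114). refcount(pp1)=3>1 -> COPY to pp3. 4 ppages; refcounts: pp0:2 pp1:2 pp2:1 pp3:1
Op 6: write(P0, v1, 139). refcount(pp3)=1 -> write in place. 4 ppages; refcounts: pp0:2 pp1:2 pp2:1 pp3:1
Op 7: read(P2, v0) -> 47. No state change.
P0: v1 -> pp3 = 139
P1: v1 -> pp1 = 29
P2: v1 -> pp1 = 29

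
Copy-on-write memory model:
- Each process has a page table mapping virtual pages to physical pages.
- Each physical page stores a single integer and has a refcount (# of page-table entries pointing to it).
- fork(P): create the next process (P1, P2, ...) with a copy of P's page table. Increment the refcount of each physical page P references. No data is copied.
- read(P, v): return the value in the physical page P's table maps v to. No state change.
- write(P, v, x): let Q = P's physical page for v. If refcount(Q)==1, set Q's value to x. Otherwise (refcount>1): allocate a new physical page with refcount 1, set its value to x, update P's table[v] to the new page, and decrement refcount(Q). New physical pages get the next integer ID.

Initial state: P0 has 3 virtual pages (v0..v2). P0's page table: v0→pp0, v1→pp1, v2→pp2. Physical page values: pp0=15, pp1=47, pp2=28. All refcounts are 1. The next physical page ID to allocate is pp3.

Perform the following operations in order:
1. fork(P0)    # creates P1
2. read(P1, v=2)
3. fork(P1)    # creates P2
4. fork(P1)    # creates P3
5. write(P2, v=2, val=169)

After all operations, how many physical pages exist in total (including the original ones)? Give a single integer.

Answer: 4

Derivation:
Op 1: fork(P0) -> P1. 3 ppages; refcounts: pp0:2 pp1:2 pp2:2
Op 2: read(P1, v2) -> 28. No state change.
Op 3: fork(P1) -> P2. 3 ppages; refcounts: pp0:3 pp1:3 pp2:3
Op 4: fork(P1) -> P3. 3 ppages; refcounts: pp0:4 pp1:4 pp2:4
Op 5: write(P2, v2, 169). refcount(pp2)=4>1 -> COPY to pp3. 4 ppages; refcounts: pp0:4 pp1:4 pp2:3 pp3:1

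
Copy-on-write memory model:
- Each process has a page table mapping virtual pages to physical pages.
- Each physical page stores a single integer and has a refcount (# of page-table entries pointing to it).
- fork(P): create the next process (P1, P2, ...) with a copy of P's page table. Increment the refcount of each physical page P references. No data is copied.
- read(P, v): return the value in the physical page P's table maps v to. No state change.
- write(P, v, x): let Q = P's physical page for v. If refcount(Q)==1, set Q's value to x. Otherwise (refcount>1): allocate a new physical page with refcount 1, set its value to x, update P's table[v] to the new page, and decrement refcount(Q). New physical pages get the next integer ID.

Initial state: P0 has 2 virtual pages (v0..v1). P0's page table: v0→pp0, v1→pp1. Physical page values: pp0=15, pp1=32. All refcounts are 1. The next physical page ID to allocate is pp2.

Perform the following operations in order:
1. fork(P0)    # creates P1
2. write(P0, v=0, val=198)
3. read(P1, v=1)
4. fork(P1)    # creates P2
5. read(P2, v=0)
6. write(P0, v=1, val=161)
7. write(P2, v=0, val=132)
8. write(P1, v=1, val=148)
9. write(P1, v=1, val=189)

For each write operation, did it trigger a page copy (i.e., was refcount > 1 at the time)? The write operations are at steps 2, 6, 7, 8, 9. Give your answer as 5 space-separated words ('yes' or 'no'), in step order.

Op 1: fork(P0) -> P1. 2 ppages; refcounts: pp0:2 pp1:2
Op 2: write(P0, v0, 198). refcount(pp0)=2>1 -> COPY to pp2. 3 ppages; refcounts: pp0:1 pp1:2 pp2:1
Op 3: read(P1, v1) -> 32. No state change.
Op 4: fork(P1) -> P2. 3 ppages; refcounts: pp0:2 pp1:3 pp2:1
Op 5: read(P2, v0) -> 15. No state change.
Op 6: write(P0, v1, 161). refcount(pp1)=3>1 -> COPY to pp3. 4 ppages; refcounts: pp0:2 pp1:2 pp2:1 pp3:1
Op 7: write(P2, v0, 132). refcount(pp0)=2>1 -> COPY to pp4. 5 ppages; refcounts: pp0:1 pp1:2 pp2:1 pp3:1 pp4:1
Op 8: write(P1, v1, 148). refcount(pp1)=2>1 -> COPY to pp5. 6 ppages; refcounts: pp0:1 pp1:1 pp2:1 pp3:1 pp4:1 pp5:1
Op 9: write(P1, v1, 189). refcount(pp5)=1 -> write in place. 6 ppages; refcounts: pp0:1 pp1:1 pp2:1 pp3:1 pp4:1 pp5:1

yes yes yes yes no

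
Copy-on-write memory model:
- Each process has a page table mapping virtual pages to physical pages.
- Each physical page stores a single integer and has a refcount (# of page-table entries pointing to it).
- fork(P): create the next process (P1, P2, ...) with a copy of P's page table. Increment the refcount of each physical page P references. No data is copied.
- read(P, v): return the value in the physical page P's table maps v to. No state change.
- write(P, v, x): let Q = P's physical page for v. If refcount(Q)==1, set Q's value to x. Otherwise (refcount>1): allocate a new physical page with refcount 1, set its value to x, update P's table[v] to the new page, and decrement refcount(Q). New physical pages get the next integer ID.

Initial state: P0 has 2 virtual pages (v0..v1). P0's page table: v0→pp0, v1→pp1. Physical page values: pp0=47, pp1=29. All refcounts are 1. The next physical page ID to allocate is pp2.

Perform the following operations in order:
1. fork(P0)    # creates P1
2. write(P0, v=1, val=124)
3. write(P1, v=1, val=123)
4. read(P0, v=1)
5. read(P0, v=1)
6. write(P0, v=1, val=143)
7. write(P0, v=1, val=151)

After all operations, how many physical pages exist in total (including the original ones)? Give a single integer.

Answer: 3

Derivation:
Op 1: fork(P0) -> P1. 2 ppages; refcounts: pp0:2 pp1:2
Op 2: write(P0, v1, 124). refcount(pp1)=2>1 -> COPY to pp2. 3 ppages; refcounts: pp0:2 pp1:1 pp2:1
Op 3: write(P1, v1, 123). refcount(pp1)=1 -> write in place. 3 ppages; refcounts: pp0:2 pp1:1 pp2:1
Op 4: read(P0, v1) -> 124. No state change.
Op 5: read(P0, v1) -> 124. No state change.
Op 6: write(P0, v1, 143). refcount(pp2)=1 -> write in place. 3 ppages; refcounts: pp0:2 pp1:1 pp2:1
Op 7: write(P0, v1, 151). refcount(pp2)=1 -> write in place. 3 ppages; refcounts: pp0:2 pp1:1 pp2:1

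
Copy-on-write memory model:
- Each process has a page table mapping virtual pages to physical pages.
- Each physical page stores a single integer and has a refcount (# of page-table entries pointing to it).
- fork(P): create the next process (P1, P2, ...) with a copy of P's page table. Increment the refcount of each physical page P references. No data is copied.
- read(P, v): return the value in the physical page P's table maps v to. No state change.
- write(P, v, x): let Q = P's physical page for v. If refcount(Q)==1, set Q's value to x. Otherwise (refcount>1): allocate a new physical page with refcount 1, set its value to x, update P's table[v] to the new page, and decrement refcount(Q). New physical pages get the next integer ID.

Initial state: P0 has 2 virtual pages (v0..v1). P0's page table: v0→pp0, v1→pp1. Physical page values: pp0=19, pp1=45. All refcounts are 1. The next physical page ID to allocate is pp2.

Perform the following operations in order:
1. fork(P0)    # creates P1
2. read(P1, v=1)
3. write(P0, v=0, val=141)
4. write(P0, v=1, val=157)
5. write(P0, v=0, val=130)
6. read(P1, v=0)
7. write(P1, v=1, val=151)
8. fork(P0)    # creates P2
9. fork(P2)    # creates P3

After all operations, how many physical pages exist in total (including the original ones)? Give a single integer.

Op 1: fork(P0) -> P1. 2 ppages; refcounts: pp0:2 pp1:2
Op 2: read(P1, v1) -> 45. No state change.
Op 3: write(P0, v0, 141). refcount(pp0)=2>1 -> COPY to pp2. 3 ppages; refcounts: pp0:1 pp1:2 pp2:1
Op 4: write(P0, v1, 157). refcount(pp1)=2>1 -> COPY to pp3. 4 ppages; refcounts: pp0:1 pp1:1 pp2:1 pp3:1
Op 5: write(P0, v0, 130). refcount(pp2)=1 -> write in place. 4 ppages; refcounts: pp0:1 pp1:1 pp2:1 pp3:1
Op 6: read(P1, v0) -> 19. No state change.
Op 7: write(P1, v1, 151). refcount(pp1)=1 -> write in place. 4 ppages; refcounts: pp0:1 pp1:1 pp2:1 pp3:1
Op 8: fork(P0) -> P2. 4 ppages; refcounts: pp0:1 pp1:1 pp2:2 pp3:2
Op 9: fork(P2) -> P3. 4 ppages; refcounts: pp0:1 pp1:1 pp2:3 pp3:3

Answer: 4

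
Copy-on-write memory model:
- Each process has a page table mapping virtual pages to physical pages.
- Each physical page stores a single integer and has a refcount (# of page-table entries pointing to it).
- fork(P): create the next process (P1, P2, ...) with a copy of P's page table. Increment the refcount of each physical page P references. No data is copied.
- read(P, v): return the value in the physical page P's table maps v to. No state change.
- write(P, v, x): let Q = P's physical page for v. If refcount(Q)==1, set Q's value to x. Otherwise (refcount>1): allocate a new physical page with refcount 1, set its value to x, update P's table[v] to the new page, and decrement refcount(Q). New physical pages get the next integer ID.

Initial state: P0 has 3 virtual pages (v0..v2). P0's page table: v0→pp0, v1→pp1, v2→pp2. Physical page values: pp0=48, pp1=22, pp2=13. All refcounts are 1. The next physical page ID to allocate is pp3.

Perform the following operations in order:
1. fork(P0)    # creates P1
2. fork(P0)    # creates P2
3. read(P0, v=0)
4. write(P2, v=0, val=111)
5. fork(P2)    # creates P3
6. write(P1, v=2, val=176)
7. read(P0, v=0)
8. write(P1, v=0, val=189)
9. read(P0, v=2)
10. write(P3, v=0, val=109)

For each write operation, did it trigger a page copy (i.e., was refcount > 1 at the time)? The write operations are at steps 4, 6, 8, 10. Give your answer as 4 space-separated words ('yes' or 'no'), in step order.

Op 1: fork(P0) -> P1. 3 ppages; refcounts: pp0:2 pp1:2 pp2:2
Op 2: fork(P0) -> P2. 3 ppages; refcounts: pp0:3 pp1:3 pp2:3
Op 3: read(P0, v0) -> 48. No state change.
Op 4: write(P2, v0, 111). refcount(pp0)=3>1 -> COPY to pp3. 4 ppages; refcounts: pp0:2 pp1:3 pp2:3 pp3:1
Op 5: fork(P2) -> P3. 4 ppages; refcounts: pp0:2 pp1:4 pp2:4 pp3:2
Op 6: write(P1, v2, 176). refcount(pp2)=4>1 -> COPY to pp4. 5 ppages; refcounts: pp0:2 pp1:4 pp2:3 pp3:2 pp4:1
Op 7: read(P0, v0) -> 48. No state change.
Op 8: write(P1, v0, 189). refcount(pp0)=2>1 -> COPY to pp5. 6 ppages; refcounts: pp0:1 pp1:4 pp2:3 pp3:2 pp4:1 pp5:1
Op 9: read(P0, v2) -> 13. No state change.
Op 10: write(P3, v0, 109). refcount(pp3)=2>1 -> COPY to pp6. 7 ppages; refcounts: pp0:1 pp1:4 pp2:3 pp3:1 pp4:1 pp5:1 pp6:1

yes yes yes yes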